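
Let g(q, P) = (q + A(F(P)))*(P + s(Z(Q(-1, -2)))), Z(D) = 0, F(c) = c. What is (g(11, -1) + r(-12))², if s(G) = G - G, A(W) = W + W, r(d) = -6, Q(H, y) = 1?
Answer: 225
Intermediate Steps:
A(W) = 2*W
s(G) = 0
g(q, P) = P*(q + 2*P) (g(q, P) = (q + 2*P)*(P + 0) = (q + 2*P)*P = P*(q + 2*P))
(g(11, -1) + r(-12))² = (-(11 + 2*(-1)) - 6)² = (-(11 - 2) - 6)² = (-1*9 - 6)² = (-9 - 6)² = (-15)² = 225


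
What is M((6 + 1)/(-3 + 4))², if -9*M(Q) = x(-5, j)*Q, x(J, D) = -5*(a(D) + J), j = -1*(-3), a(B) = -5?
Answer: 122500/81 ≈ 1512.3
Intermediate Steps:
j = 3
x(J, D) = 25 - 5*J (x(J, D) = -5*(-5 + J) = 25 - 5*J)
M(Q) = -50*Q/9 (M(Q) = -(25 - 5*(-5))*Q/9 = -(25 + 25)*Q/9 = -50*Q/9)
M((6 + 1)/(-3 + 4))² = (-50*(6 + 1)/(9*(-3 + 4)))² = (-350/(9*1))² = (-350/9)² = 122500/81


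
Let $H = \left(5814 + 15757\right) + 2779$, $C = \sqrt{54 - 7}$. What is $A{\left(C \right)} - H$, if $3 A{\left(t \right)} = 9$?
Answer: $-24347$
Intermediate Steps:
$C = \sqrt{47} \approx 6.8557$
$A{\left(t \right)} = 3$ ($A{\left(t \right)} = \frac{1}{3} \cdot 9 = 3$)
$H = 24350$ ($H = 21571 + 2779 = 24350$)
$A{\left(C \right)} - H = 3 - 24350 = -24347$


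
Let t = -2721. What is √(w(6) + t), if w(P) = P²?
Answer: I*√2685 ≈ 51.817*I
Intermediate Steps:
√(w(6) + t) = √(6² - 2721) = √(36 - 2721) = √(-2685) = I*√2685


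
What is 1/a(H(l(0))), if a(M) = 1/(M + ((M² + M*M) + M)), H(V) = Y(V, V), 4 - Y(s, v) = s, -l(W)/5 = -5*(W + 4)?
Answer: 18240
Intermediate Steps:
l(W) = 100 + 25*W (l(W) = -(-25)*(W + 4) = -(-25)*(4 + W) = -5*(-20 - 5*W) = 100 + 25*W)
Y(s, v) = 4 - s
H(V) = 4 - V
a(M) = 1/(2*M + 2*M²) (a(M) = 1/(M + ((M² + M²) + M)) = 1/(M + (2*M² + M)) = 1/(M + (M + 2*M²)) = 1/(2*M + 2*M²))
1/a(H(l(0))) = 1/(1/(2*(4 - (100 + 25*0))*(1 + (4 - (100 + 25*0))))) = 1/(1/(2*(4 - (100 + 0))*(1 + (4 - (100 + 0))))) = 1/(1/(2*(4 - 1*100)*(1 + (4 - 1*100)))) = 1/(1/(2*(4 - 100)*(1 + (4 - 100)))) = 1/((½)/(-96*(1 - 96))) = 1/((½)*(-1/96)/(-95)) = 1/((½)*(-1/96)*(-1/95)) = 1/(1/18240) = 18240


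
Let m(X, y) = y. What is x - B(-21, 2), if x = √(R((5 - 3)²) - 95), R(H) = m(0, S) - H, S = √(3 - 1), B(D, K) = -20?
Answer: 20 + √(-99 + √2) ≈ 20.0 + 9.8786*I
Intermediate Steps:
S = √2 ≈ 1.4142
R(H) = √2 - H
x = √(-99 + √2) (x = √((√2 - (5 - 3)²) - 95) = √((√2 - 1*2²) - 95) = √((√2 - 1*4) - 95) = √((√2 - 4) - 95) = √((-4 + √2) - 95) = √(-99 + √2) ≈ 9.8786*I)
x - B(-21, 2) = √(-99 + √2) - 1*(-20) = √(-99 + √2) + 20 = 20 + √(-99 + √2)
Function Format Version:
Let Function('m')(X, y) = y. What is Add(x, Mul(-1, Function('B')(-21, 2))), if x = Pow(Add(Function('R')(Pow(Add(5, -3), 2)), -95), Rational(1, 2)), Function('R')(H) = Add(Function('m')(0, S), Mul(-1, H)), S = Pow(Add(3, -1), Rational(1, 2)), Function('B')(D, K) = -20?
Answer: Add(20, Pow(Add(-99, Pow(2, Rational(1, 2))), Rational(1, 2))) ≈ Add(20.000, Mul(9.8786, I))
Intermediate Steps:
S = Pow(2, Rational(1, 2)) ≈ 1.4142
Function('R')(H) = Add(Pow(2, Rational(1, 2)), Mul(-1, H))
x = Pow(Add(-99, Pow(2, Rational(1, 2))), Rational(1, 2)) (x = Pow(Add(Add(Pow(2, Rational(1, 2)), Mul(-1, Pow(Add(5, -3), 2))), -95), Rational(1, 2)) = Pow(Add(Add(Pow(2, Rational(1, 2)), Mul(-1, Pow(2, 2))), -95), Rational(1, 2)) = Pow(Add(Add(Pow(2, Rational(1, 2)), Mul(-1, 4)), -95), Rational(1, 2)) = Pow(Add(Add(Pow(2, Rational(1, 2)), -4), -95), Rational(1, 2)) = Pow(Add(Add(-4, Pow(2, Rational(1, 2))), -95), Rational(1, 2)) = Pow(Add(-99, Pow(2, Rational(1, 2))), Rational(1, 2)) ≈ Mul(9.8786, I))
Add(x, Mul(-1, Function('B')(-21, 2))) = Add(Pow(Add(-99, Pow(2, Rational(1, 2))), Rational(1, 2)), Mul(-1, -20)) = Add(Pow(Add(-99, Pow(2, Rational(1, 2))), Rational(1, 2)), 20) = Add(20, Pow(Add(-99, Pow(2, Rational(1, 2))), Rational(1, 2)))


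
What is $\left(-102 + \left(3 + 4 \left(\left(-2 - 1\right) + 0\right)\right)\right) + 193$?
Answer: $82$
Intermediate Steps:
$\left(-102 + \left(3 + 4 \left(\left(-2 - 1\right) + 0\right)\right)\right) + 193 = \left(-102 + \left(3 + 4 \left(-3 + 0\right)\right)\right) + 193 = \left(-102 + \left(3 + 4 \left(-3\right)\right)\right) + 193 = \left(-102 + \left(3 - 12\right)\right) + 193 = \left(-102 - 9\right) + 193 = -111 + 193 = 82$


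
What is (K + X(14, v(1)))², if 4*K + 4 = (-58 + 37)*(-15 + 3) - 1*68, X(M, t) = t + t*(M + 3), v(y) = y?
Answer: 3969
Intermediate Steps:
X(M, t) = t + t*(3 + M)
K = 45 (K = -1 + ((-58 + 37)*(-15 + 3) - 1*68)/4 = -1 + (-21*(-12) - 68)/4 = -1 + (252 - 68)/4 = -1 + (¼)*184 = -1 + 46 = 45)
(K + X(14, v(1)))² = (45 + 1*(4 + 14))² = (45 + 1*18)² = (45 + 18)² = 63² = 3969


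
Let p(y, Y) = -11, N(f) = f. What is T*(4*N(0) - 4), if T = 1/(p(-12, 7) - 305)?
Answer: 1/79 ≈ 0.012658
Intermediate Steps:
T = -1/316 (T = 1/(-11 - 305) = 1/(-316) = -1/316 ≈ -0.0031646)
T*(4*N(0) - 4) = -(4*0 - 4)/316 = -(0 - 4)/316 = -1/316*(-4) = 1/79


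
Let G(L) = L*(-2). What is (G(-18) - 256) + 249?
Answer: 29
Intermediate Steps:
G(L) = -2*L
(G(-18) - 256) + 249 = (-2*(-18) - 256) + 249 = (36 - 256) + 249 = -220 + 249 = 29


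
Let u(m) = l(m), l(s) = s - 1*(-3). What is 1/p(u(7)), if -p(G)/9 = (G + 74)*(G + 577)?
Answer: -1/443772 ≈ -2.2534e-6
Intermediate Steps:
l(s) = 3 + s (l(s) = s + 3 = 3 + s)
u(m) = 3 + m
p(G) = -9*(74 + G)*(577 + G) (p(G) = -9*(G + 74)*(G + 577) = -9*(74 + G)*(577 + G))
1/p(u(7)) = 1/(-384282 - 5859*(3 + 7) - 9*(3 + 7)²) = 1/(-384282 - 5859*10 - 9*10²) = 1/(-384282 - 58590 - 9*100) = 1/(-384282 - 58590 - 900) = 1/(-443772) = -1/443772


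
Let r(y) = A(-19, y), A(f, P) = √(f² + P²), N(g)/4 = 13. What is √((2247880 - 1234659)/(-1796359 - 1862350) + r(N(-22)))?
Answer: √(-3707080791689 + 13386151546681*√3065)/3658709 ≈ 7.4220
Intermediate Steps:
N(g) = 52 (N(g) = 4*13 = 52)
A(f, P) = √(P² + f²)
r(y) = √(361 + y²) (r(y) = √(y² + (-19)²) = √(y² + 361) = √(361 + y²))
√((2247880 - 1234659)/(-1796359 - 1862350) + r(N(-22))) = √((2247880 - 1234659)/(-1796359 - 1862350) + √(361 + 52²)) = √(1013221/(-3658709) + √(361 + 2704)) = √(1013221*(-1/3658709) + √3065) = √(-1013221/3658709 + √3065)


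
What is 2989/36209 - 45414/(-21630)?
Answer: 284841266/130533445 ≈ 2.1821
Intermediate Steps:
2989/36209 - 45414/(-21630) = 2989*(1/36209) - 45414*(-1/21630) = 2989/36209 + 7569/3605 = 284841266/130533445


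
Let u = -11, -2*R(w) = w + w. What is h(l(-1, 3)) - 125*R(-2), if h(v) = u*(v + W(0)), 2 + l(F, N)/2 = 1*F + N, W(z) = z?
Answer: -250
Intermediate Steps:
R(w) = -w (R(w) = -(w + w)/2 = -w)
l(F, N) = -4 + 2*F + 2*N (l(F, N) = -4 + 2*(1*F + N) = -4 + 2*(F + N) = -4 + (2*F + 2*N) = -4 + 2*F + 2*N)
h(v) = -11*v (h(v) = -11*(v + 0) = -11*v)
h(l(-1, 3)) - 125*R(-2) = -11*(-4 + 2*(-1) + 2*3) - (-125)*(-2) = -11*(-4 - 2 + 6) - 125*2 = -11*0 - 250 = 0 - 250 = -250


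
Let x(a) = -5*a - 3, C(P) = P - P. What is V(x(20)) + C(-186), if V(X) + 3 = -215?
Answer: -218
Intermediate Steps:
C(P) = 0
x(a) = -3 - 5*a
V(X) = -218 (V(X) = -3 - 215 = -218)
V(x(20)) + C(-186) = -218 + 0 = -218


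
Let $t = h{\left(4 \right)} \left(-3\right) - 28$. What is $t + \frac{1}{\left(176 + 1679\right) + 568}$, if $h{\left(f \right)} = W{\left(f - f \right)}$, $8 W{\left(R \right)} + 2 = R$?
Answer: $- \frac{264103}{9692} \approx -27.25$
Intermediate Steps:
$W{\left(R \right)} = - \frac{1}{4} + \frac{R}{8}$
$h{\left(f \right)} = - \frac{1}{4}$ ($h{\left(f \right)} = - \frac{1}{4} + \frac{f - f}{8} = - \frac{1}{4} + \frac{1}{8} \cdot 0 = - \frac{1}{4} + 0 = - \frac{1}{4}$)
$t = - \frac{109}{4}$ ($t = \left(- \frac{1}{4}\right) \left(-3\right) - 28 = \frac{3}{4} - 28 = - \frac{109}{4} \approx -27.25$)
$t + \frac{1}{\left(176 + 1679\right) + 568} = - \frac{109}{4} + \frac{1}{\left(176 + 1679\right) + 568} = - \frac{109}{4} + \frac{1}{1855 + 568} = - \frac{109}{4} + \frac{1}{2423} = - \frac{264103}{9692}$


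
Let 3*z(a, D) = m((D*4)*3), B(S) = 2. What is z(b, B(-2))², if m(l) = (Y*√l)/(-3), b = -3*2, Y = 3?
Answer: 8/3 ≈ 2.6667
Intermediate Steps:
b = -6
m(l) = -√l (m(l) = (3*√l)/(-3) = (3*√l)*(-⅓) = -√l)
z(a, D) = -2*√3*√D/3 (z(a, D) = (-√((D*4)*3))/3 = (-√((4*D)*3))/3 = (-√(12*D))/3 = (-2*√3*√D)/3 = -2*√3*√D/3)
z(b, B(-2))² = (-2*√3*√2/3)² = (-2*√6/3)² = 8/3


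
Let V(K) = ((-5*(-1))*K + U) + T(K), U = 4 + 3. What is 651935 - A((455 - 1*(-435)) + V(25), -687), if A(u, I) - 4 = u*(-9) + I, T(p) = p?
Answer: 662041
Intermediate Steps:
U = 7
V(K) = 7 + 6*K (V(K) = ((-5*(-1))*K + 7) + K = (5*K + 7) + K = (7 + 5*K) + K = 7 + 6*K)
A(u, I) = 4 + I - 9*u (A(u, I) = 4 + (u*(-9) + I) = 4 + (-9*u + I) = 4 + (I - 9*u) = 4 + I - 9*u)
651935 - A((455 - 1*(-435)) + V(25), -687) = 651935 - (4 - 687 - 9*((455 - 1*(-435)) + (7 + 6*25))) = 651935 - (4 - 687 - 9*((455 + 435) + (7 + 150))) = 651935 - (4 - 687 - 9*(890 + 157)) = 651935 - (4 - 687 - 9*1047) = 651935 - (4 - 687 - 9423) = 651935 - 1*(-10106) = 651935 + 10106 = 662041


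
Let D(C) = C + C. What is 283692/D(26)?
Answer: 70923/13 ≈ 5455.6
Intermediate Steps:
D(C) = 2*C
283692/D(26) = 283692/((2*26)) = 283692/52 = 283692*(1/52) = 70923/13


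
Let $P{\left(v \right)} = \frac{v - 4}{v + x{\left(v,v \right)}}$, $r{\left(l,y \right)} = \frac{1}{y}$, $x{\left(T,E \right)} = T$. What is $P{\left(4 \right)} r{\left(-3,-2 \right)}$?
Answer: $0$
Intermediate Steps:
$P{\left(v \right)} = \frac{-4 + v}{2 v}$ ($P{\left(v \right)} = \frac{v - 4}{v + v} = \frac{-4 + v}{2 v}$)
$P{\left(4 \right)} r{\left(-3,-2 \right)} = \frac{\frac{1}{2} \cdot \frac{1}{4} \left(-4 + 4\right)}{-2} = \frac{1}{2} \cdot \frac{1}{4} \cdot 0 \left(- \frac{1}{2}\right) = 0 \left(- \frac{1}{2}\right) = 0$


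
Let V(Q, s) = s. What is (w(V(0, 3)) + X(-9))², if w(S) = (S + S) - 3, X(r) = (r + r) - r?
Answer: 36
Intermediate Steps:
X(r) = r (X(r) = 2*r - r = r)
w(S) = -3 + 2*S (w(S) = 2*S - 3 = -3 + 2*S)
(w(V(0, 3)) + X(-9))² = ((-3 + 2*3) - 9)² = ((-3 + 6) - 9)² = (3 - 9)² = (-6)² = 36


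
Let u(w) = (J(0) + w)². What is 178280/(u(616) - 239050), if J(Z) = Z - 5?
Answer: 178280/134271 ≈ 1.3278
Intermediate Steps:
J(Z) = -5 + Z
u(w) = (-5 + w)² (u(w) = ((-5 + 0) + w)² = (-5 + w)²)
178280/(u(616) - 239050) = 178280/((-5 + 616)² - 239050) = 178280/(611² - 239050) = 178280/(373321 - 239050) = 178280/134271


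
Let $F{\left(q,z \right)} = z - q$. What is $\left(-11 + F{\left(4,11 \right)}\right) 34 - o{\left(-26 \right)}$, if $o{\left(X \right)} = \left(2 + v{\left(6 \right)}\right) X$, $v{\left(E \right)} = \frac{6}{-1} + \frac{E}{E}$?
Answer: $-214$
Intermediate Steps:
$v{\left(E \right)} = -5$ ($v{\left(E \right)} = 6 \left(-1\right) + 1 = -6 + 1 = -5$)
$o{\left(X \right)} = - 3 X$ ($o{\left(X \right)} = \left(2 - 5\right) X = - 3 X$)
$\left(-11 + F{\left(4,11 \right)}\right) 34 - o{\left(-26 \right)} = \left(-11 + \left(11 - 4\right)\right) 34 - \left(-3\right) \left(-26\right) = \left(-11 + \left(11 - 4\right)\right) 34 - 78 = \left(-11 + 7\right) 34 - 78 = \left(-4\right) 34 - 78 = -136 - 78 = -214$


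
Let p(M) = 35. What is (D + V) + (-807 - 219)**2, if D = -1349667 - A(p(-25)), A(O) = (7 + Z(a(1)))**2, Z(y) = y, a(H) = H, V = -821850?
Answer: -1118905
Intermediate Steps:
A(O) = 64 (A(O) = (7 + 1)**2 = 8**2 = 64)
D = -1349731 (D = -1349667 - 1*64 = -1349667 - 64 = -1349731)
(D + V) + (-807 - 219)**2 = (-1349731 - 821850) + (-807 - 219)**2 = -2171581 + (-1026)**2 = -2171581 + 1052676 = -1118905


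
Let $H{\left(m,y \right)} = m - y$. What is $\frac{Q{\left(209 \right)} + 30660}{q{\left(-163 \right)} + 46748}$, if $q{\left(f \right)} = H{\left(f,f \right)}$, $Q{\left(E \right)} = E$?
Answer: $\frac{30869}{46748} \approx 0.66033$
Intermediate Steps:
$q{\left(f \right)} = 0$ ($q{\left(f \right)} = f - f = 0$)
$\frac{Q{\left(209 \right)} + 30660}{q{\left(-163 \right)} + 46748} = \frac{209 + 30660}{0 + 46748} = \frac{30869}{46748}$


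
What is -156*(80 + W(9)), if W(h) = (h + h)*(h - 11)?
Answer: -6864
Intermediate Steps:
W(h) = 2*h*(-11 + h) (W(h) = (2*h)*(-11 + h) = 2*h*(-11 + h))
-156*(80 + W(9)) = -156*(80 + 2*9*(-11 + 9)) = -156*(80 + 2*9*(-2)) = -156*(80 - 36) = -156*44 = -6864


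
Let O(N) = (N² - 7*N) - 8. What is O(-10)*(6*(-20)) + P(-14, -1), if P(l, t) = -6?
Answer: -19446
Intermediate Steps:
O(N) = -8 + N² - 7*N
O(-10)*(6*(-20)) + P(-14, -1) = (-8 + (-10)² - 7*(-10))*(6*(-20)) - 6 = (-8 + 100 + 70)*(-120) - 6 = 162*(-120) - 6 = -19440 - 6 = -19446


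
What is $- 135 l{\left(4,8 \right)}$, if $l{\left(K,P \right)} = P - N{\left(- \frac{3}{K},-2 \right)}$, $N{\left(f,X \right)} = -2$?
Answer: $-1350$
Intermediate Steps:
$l{\left(K,P \right)} = 2 + P$ ($l{\left(K,P \right)} = P - -2 = P + 2 = 2 + P$)
$- 135 l{\left(4,8 \right)} = - 135 \left(2 + 8\right) = \left(-135\right) 10 = -1350$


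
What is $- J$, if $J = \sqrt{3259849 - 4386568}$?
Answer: $- 3 i \sqrt{125191} \approx - 1061.5 i$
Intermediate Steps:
$J = 3 i \sqrt{125191}$ ($J = \sqrt{-1126719} = 3 i \sqrt{125191} \approx 1061.5 i$)
$- J = - 3 i \sqrt{125191}$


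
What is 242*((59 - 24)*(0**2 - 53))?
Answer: -448910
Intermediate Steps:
242*((59 - 24)*(0**2 - 53)) = 242*(35*(0 - 53)) = 242*(35*(-53)) = 242*(-1855) = -448910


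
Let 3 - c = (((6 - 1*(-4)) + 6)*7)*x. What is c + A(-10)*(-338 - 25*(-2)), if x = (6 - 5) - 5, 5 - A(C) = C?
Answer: -3869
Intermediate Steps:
A(C) = 5 - C
x = -4 (x = 1 - 5 = -4)
c = 451 (c = 3 - ((6 - 1*(-4)) + 6)*7*(-4) = 3 - ((6 + 4) + 6)*7*(-4) = 3 - (10 + 6)*7*(-4) = 3 - 16*7*(-4) = 3 - 112*(-4) = 3 - 1*(-448) = 3 + 448 = 451)
c + A(-10)*(-338 - 25*(-2)) = 451 + (5 - 1*(-10))*(-338 - 25*(-2)) = 451 + (5 + 10)*(-338 - 1*(-50)) = 451 + 15*(-338 + 50) = 451 + 15*(-288) = 451 - 4320 = -3869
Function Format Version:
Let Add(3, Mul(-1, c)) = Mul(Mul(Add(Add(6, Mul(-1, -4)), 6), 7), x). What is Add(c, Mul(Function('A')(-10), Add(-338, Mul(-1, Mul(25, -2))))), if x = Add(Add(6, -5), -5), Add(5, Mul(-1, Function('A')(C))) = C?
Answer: -3869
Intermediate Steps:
Function('A')(C) = Add(5, Mul(-1, C))
x = -4 (x = Add(1, -5) = -4)
c = 451 (c = Add(3, Mul(-1, Mul(Mul(Add(Add(6, Mul(-1, -4)), 6), 7), -4))) = Add(3, Mul(-1, Mul(Mul(Add(Add(6, 4), 6), 7), -4))) = Add(3, Mul(-1, Mul(Mul(Add(10, 6), 7), -4))) = Add(3, Mul(-1, Mul(Mul(16, 7), -4))) = Add(3, Mul(-1, Mul(112, -4))) = Add(3, Mul(-1, -448)) = Add(3, 448) = 451)
Add(c, Mul(Function('A')(-10), Add(-338, Mul(-1, Mul(25, -2))))) = Add(451, Mul(Add(5, Mul(-1, -10)), Add(-338, Mul(-1, Mul(25, -2))))) = Add(451, Mul(Add(5, 10), Add(-338, Mul(-1, -50)))) = Add(451, Mul(15, Add(-338, 50))) = Add(451, Mul(15, -288)) = Add(451, -4320) = -3869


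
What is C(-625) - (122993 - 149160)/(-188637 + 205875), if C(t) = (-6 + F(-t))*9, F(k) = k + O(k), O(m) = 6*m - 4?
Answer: 677220997/17238 ≈ 39287.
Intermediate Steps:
O(m) = -4 + 6*m
F(k) = -4 + 7*k (F(k) = k + (-4 + 6*k) = -4 + 7*k)
C(t) = -90 - 63*t (C(t) = (-6 + (-4 + 7*(-t)))*9 = (-6 + (-4 - 7*t))*9 = (-10 - 7*t)*9 = -90 - 63*t)
C(-625) - (122993 - 149160)/(-188637 + 205875) = (-90 - 63*(-625)) - (122993 - 149160)/(-188637 + 205875) = (-90 + 39375) - (-26167)/17238 = 39285 - (-26167)/17238 = 39285 - 1*(-26167/17238) = 39285 + 26167/17238 = 677220997/17238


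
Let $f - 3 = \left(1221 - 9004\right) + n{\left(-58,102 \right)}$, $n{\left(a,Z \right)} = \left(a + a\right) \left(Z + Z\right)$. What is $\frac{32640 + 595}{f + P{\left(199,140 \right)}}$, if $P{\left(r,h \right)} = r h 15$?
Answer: $\frac{33235}{386456} \approx 0.085999$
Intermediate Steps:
$n{\left(a,Z \right)} = 4 Z a$ ($n{\left(a,Z \right)} = 2 a 2 Z = 4 Z a$)
$f = -31444$ ($f = 3 + \left(\left(1221 - 9004\right) + 4 \cdot 102 \left(-58\right)\right) = 3 - 31447 = -31444$)
$P{\left(r,h \right)} = 15 h r$ ($P{\left(r,h \right)} = h r 15 = 15 h r$)
$\frac{32640 + 595}{f + P{\left(199,140 \right)}} = \frac{32640 + 595}{-31444 + 15 \cdot 140 \cdot 199} = \frac{33235}{-31444 + 417900} = \frac{33235}{386456}$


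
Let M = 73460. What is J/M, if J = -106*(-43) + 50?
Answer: 1152/18365 ≈ 0.062728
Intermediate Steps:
J = 4608 (J = 4558 + 50 = 4608)
J/M = 4608/73460 = 4608*(1/73460) = 1152/18365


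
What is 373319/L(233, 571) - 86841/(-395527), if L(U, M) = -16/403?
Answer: -59506069488083/6328432 ≈ -9.4030e+6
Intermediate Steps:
L(U, M) = -16/403 (L(U, M) = -16*1/403 = -16/403)
373319/L(233, 571) - 86841/(-395527) = 373319/(-16/403) - 86841/(-395527) = 373319*(-403/16) - 86841*(-1/395527) = -150447557/16 + 86841/395527 = -59506069488083/6328432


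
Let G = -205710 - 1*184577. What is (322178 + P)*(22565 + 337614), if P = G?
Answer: -24531431511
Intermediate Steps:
G = -390287 (G = -205710 - 184577 = -390287)
P = -390287
(322178 + P)*(22565 + 337614) = (322178 - 390287)*(22565 + 337614) = -68109*360179 = -24531431511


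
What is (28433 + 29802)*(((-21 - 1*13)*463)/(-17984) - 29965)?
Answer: -15690687513115/8992 ≈ -1.7450e+9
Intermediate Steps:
(28433 + 29802)*(((-21 - 1*13)*463)/(-17984) - 29965) = 58235*(((-21 - 13)*463)*(-1/17984) - 29965) = 58235*(-34*463*(-1/17984) - 29965) = 58235*(-15742*(-1/17984) - 29965) = 58235*(7871/8992 - 29965) = 58235*(-269437409/8992) = -15690687513115/8992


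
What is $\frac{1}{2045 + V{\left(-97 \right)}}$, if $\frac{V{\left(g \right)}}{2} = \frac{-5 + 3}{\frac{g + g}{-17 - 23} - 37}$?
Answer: $\frac{643}{1315015} \approx 0.00048897$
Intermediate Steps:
$V{\left(g \right)} = - \frac{4}{-37 - \frac{g}{20}}$ ($V{\left(g \right)} = 2 \frac{-5 + 3}{\frac{g + g}{-17 - 23} - 37} = 2 \left(- \frac{2}{\frac{2 g}{-40} - 37}\right) = 2 \left(- \frac{2}{2 g \left(- \frac{1}{40}\right) - 37}\right) = 2 \left(- \frac{2}{- \frac{g}{20} - 37}\right) = 2 \left(- \frac{2}{-37 - \frac{g}{20}}\right) = - \frac{4}{-37 - \frac{g}{20}}$)
$\frac{1}{2045 + V{\left(-97 \right)}} = \frac{1}{2045 + \frac{80}{740 - 97}} = \frac{1}{2045 + \frac{80}{643}} = \frac{1}{\frac{1315015}{643}} = \frac{643}{1315015}$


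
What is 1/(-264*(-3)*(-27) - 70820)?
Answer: -1/92204 ≈ -1.0846e-5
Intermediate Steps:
1/(-264*(-3)*(-27) - 70820) = 1/(-33*(-24)*(-27) - 70820) = 1/(792*(-27) - 70820) = 1/(-21384 - 70820) = 1/(-92204) = -1/92204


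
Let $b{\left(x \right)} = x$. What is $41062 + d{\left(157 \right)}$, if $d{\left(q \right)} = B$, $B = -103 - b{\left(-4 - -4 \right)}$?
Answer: $40959$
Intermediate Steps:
$B = -103$ ($B = -103 - \left(-4 - -4\right) = -103 - \left(-4 + 4\right) = -103 - 0 = -103 + 0 = -103$)
$d{\left(q \right)} = -103$
$41062 + d{\left(157 \right)} = 41062 - 103 = 40959$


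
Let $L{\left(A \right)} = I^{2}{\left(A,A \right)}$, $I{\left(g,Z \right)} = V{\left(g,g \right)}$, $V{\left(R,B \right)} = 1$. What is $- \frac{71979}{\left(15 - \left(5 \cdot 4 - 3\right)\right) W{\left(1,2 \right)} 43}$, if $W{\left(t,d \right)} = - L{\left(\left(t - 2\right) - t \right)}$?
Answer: $- \frac{71979}{86} \approx -836.96$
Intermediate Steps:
$I{\left(g,Z \right)} = 1$
$L{\left(A \right)} = 1$ ($L{\left(A \right)} = 1^{2} = 1$)
$W{\left(t,d \right)} = -1$ ($W{\left(t,d \right)} = \left(-1\right) 1 = -1$)
$- \frac{71979}{\left(15 - \left(5 \cdot 4 - 3\right)\right) W{\left(1,2 \right)} 43} = - \frac{71979}{\left(15 - \left(5 \cdot 4 - 3\right)\right) \left(-1\right) 43} = - \frac{71979}{\left(15 - \left(20 - 3\right)\right) \left(-1\right) 43} = - \frac{71979}{\left(15 - 17\right) \left(-1\right) 43} = - \frac{71979}{\left(-2\right) \left(-1\right) 43} = - \frac{71979}{2 \cdot 43} = - \frac{71979}{86}$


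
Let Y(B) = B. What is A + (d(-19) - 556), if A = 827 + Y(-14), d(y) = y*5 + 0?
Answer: 162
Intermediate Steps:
d(y) = 5*y (d(y) = 5*y + 0 = 5*y)
A = 813 (A = 827 - 14 = 813)
A + (d(-19) - 556) = 813 + (5*(-19) - 556) = 813 + (-95 - 556) = 813 - 651 = 162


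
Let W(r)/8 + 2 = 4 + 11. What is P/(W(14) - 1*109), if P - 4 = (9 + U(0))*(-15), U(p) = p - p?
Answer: 131/5 ≈ 26.200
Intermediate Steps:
U(p) = 0
W(r) = 104 (W(r) = -16 + 8*(4 + 11) = -16 + 8*15 = -16 + 120 = 104)
P = -131 (P = 4 + (9 + 0)*(-15) = 4 + 9*(-15) = 4 - 135 = -131)
P/(W(14) - 1*109) = -131/(104 - 1*109) = -131/(104 - 109) = -131/(-5) = -131*(-⅕) = 131/5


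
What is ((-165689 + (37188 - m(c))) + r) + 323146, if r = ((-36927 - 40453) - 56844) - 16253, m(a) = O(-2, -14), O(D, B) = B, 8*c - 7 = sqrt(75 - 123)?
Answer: 44182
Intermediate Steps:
c = 7/8 + I*sqrt(3)/2 (c = 7/8 + sqrt(75 - 123)/8 = 7/8 + sqrt(-48)/8 = 7/8 + (4*I*sqrt(3))/8 = 7/8 + I*sqrt(3)/2 ≈ 0.875 + 0.86602*I)
m(a) = -14
r = -150477 (r = (-77380 - 56844) - 16253 = -134224 - 16253 = -150477)
((-165689 + (37188 - m(c))) + r) + 323146 = ((-165689 + (37188 - 1*(-14))) - 150477) + 323146 = ((-165689 + (37188 + 14)) - 150477) + 323146 = ((-165689 + 37202) - 150477) + 323146 = (-128487 - 150477) + 323146 = -278964 + 323146 = 44182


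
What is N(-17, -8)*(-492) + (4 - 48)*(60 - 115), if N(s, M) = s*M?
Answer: -64492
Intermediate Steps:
N(s, M) = M*s
N(-17, -8)*(-492) + (4 - 48)*(60 - 115) = -8*(-17)*(-492) + (4 - 48)*(60 - 115) = 136*(-492) - 44*(-55) = -66912 + 2420 = -64492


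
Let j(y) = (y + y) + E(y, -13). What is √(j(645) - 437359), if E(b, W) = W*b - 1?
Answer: I*√444455 ≈ 666.67*I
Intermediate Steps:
E(b, W) = -1 + W*b
j(y) = -1 - 11*y (j(y) = (y + y) + (-1 - 13*y) = 2*y + (-1 - 13*y) = -1 - 11*y)
√(j(645) - 437359) = √((-1 - 11*645) - 437359) = √((-1 - 7095) - 437359) = √(-7096 - 437359) = √(-444455) = I*√444455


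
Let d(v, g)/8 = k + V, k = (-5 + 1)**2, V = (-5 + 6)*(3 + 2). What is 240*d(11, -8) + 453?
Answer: 40773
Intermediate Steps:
V = 5 (V = 1*5 = 5)
k = 16 (k = (-4)**2 = 16)
d(v, g) = 168 (d(v, g) = 8*(16 + 5) = 8*21 = 168)
240*d(11, -8) + 453 = 240*168 + 453 = 40320 + 453 = 40773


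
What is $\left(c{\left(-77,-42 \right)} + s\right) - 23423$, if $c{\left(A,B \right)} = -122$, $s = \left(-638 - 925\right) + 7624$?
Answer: $-17484$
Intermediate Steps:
$s = 6061$ ($s = -1563 + 7624 = 6061$)
$\left(c{\left(-77,-42 \right)} + s\right) - 23423 = \left(-122 + 6061\right) - 23423 = 5939 - 23423 = -17484$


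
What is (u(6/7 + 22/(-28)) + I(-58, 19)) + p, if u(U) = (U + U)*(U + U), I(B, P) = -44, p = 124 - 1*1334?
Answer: -61445/49 ≈ -1254.0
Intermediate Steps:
p = -1210 (p = 124 - 1334 = -1210)
u(U) = 4*U² (u(U) = (2*U)*(2*U) = 4*U²)
(u(6/7 + 22/(-28)) + I(-58, 19)) + p = (4*(6/7 + 22/(-28))² - 44) - 1210 = (4*(6*(⅐) + 22*(-1/28))² - 44) - 1210 = (4*(6/7 - 11/14)² - 44) - 1210 = (4*(1/14)² - 44) - 1210 = (4*(1/196) - 44) - 1210 = (1/49 - 44) - 1210 = -2155/49 - 1210 = -61445/49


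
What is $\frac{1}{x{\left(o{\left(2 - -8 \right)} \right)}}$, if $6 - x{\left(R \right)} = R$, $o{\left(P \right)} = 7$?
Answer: $-1$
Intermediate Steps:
$x{\left(R \right)} = 6 - R$
$\frac{1}{x{\left(o{\left(2 - -8 \right)} \right)}} = \frac{1}{6 - 7} = \frac{1}{-1} = -1$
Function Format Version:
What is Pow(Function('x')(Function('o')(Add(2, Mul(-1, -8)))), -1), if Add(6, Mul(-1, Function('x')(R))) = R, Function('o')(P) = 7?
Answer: -1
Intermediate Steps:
Function('x')(R) = Add(6, Mul(-1, R))
Pow(Function('x')(Function('o')(Add(2, Mul(-1, -8)))), -1) = Pow(Add(6, Mul(-1, 7)), -1) = Pow(Add(6, -7), -1) = Pow(-1, -1) = -1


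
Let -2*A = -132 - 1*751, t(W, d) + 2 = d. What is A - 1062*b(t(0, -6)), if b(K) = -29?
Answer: 62479/2 ≈ 31240.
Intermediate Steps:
t(W, d) = -2 + d
A = 883/2 (A = -(-132 - 1*751)/2 = -(-132 - 751)/2 = -½*(-883) = 883/2 ≈ 441.50)
A - 1062*b(t(0, -6)) = 883/2 - 1062*(-29) = 883/2 + 30798 = 62479/2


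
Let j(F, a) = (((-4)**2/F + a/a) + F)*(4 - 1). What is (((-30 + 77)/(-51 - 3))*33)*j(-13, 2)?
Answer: 44462/39 ≈ 1140.1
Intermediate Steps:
j(F, a) = 3 + 3*F + 48/F (j(F, a) = ((16/F + 1) + F)*3 = ((1 + 16/F) + F)*3 = (1 + F + 16/F)*3 = 3 + 3*F + 48/F)
(((-30 + 77)/(-51 - 3))*33)*j(-13, 2) = (((-30 + 77)/(-51 - 3))*33)*(3 + 3*(-13) + 48/(-13)) = ((47/(-54))*33)*(3 - 39 + 48*(-1/13)) = ((47*(-1/54))*33)*(3 - 39 - 48/13) = -47/54*33*(-516/13) = -517/18*(-516/13) = 44462/39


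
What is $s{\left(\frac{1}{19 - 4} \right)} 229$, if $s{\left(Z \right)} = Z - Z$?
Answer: $0$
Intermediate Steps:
$s{\left(Z \right)} = 0$
$s{\left(\frac{1}{19 - 4} \right)} 229 = 0 \cdot 229 = 0$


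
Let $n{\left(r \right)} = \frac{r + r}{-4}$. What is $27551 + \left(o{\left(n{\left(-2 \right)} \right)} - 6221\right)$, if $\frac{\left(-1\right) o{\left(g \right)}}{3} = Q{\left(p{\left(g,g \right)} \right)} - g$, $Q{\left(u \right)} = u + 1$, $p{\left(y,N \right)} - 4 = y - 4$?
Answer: $21327$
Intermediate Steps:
$n{\left(r \right)} = - \frac{r}{2}$ ($n{\left(r \right)} = 2 r \left(- \frac{1}{4}\right) = - \frac{r}{2}$)
$p{\left(y,N \right)} = y$ ($p{\left(y,N \right)} = 4 + \left(y - 4\right) = 4 + \left(-4 + y\right) = y$)
$Q{\left(u \right)} = 1 + u$
$o{\left(g \right)} = -3$ ($o{\left(g \right)} = - 3 \left(\left(1 + g\right) - g\right) = \left(-3\right) 1 = -3$)
$27551 + \left(o{\left(n{\left(-2 \right)} \right)} - 6221\right) = 27551 - 6224 = 21327$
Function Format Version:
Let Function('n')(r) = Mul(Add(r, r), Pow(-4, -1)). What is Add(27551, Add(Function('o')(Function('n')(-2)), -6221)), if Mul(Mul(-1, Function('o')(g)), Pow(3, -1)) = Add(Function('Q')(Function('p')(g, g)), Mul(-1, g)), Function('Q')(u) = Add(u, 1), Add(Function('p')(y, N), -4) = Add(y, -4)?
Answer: 21327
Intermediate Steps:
Function('n')(r) = Mul(Rational(-1, 2), r) (Function('n')(r) = Mul(Mul(2, r), Rational(-1, 4)) = Mul(Rational(-1, 2), r))
Function('p')(y, N) = y (Function('p')(y, N) = Add(4, Add(y, -4)) = Add(4, Add(-4, y)) = y)
Function('Q')(u) = Add(1, u)
Function('o')(g) = -3 (Function('o')(g) = Mul(-3, Add(Add(1, g), Mul(-1, g))) = Mul(-3, 1) = -3)
Add(27551, Add(Function('o')(Function('n')(-2)), -6221)) = Add(27551, Add(-3, -6221)) = Add(27551, -6224) = 21327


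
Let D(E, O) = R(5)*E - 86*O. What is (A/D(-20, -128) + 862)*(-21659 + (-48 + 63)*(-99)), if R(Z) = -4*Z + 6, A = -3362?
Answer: -28139904342/1411 ≈ -1.9943e+7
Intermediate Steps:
R(Z) = 6 - 4*Z
D(E, O) = -86*O - 14*E (D(E, O) = (6 - 4*5)*E - 86*O = (6 - 20)*E - 86*O = -14*E - 86*O = -86*O - 14*E)
(A/D(-20, -128) + 862)*(-21659 + (-48 + 63)*(-99)) = (-3362/(-86*(-128) - 14*(-20)) + 862)*(-21659 + (-48 + 63)*(-99)) = (-3362/(11008 + 280) + 862)*(-21659 + 15*(-99)) = (-3362/11288 + 862)*(-21659 - 1485) = (-3362*1/11288 + 862)*(-23144) = (-1681/5644 + 862)*(-23144) = (4863447/5644)*(-23144) = -28139904342/1411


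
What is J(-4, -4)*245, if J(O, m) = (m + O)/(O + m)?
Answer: 245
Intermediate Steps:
J(O, m) = 1 (J(O, m) = (O + m)/(O + m) = 1)
J(-4, -4)*245 = 1*245 = 245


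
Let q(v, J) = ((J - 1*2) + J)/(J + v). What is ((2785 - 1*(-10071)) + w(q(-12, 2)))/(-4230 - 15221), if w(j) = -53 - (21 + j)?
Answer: -63911/97255 ≈ -0.65715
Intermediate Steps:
q(v, J) = (-2 + 2*J)/(J + v) (q(v, J) = ((J - 2) + J)/(J + v) = ((-2 + J) + J)/(J + v) = (-2 + 2*J)/(J + v))
w(j) = -74 - j (w(j) = -53 + (-21 - j) = -74 - j)
((2785 - 1*(-10071)) + w(q(-12, 2)))/(-4230 - 15221) = ((2785 - 1*(-10071)) + (-74 - 2*(-1 + 2)/(2 - 12)))/(-4230 - 15221) = ((2785 + 10071) + (-74 - 2/(-10)))/(-19451) = (12856 + (-74 - 2*(-1)/10))*(-1/19451) = (12856 + (-74 - 1*(-⅕)))*(-1/19451) = (12856 + (-74 + ⅕))*(-1/19451) = (12856 - 369/5)*(-1/19451) = (63911/5)*(-1/19451) = -63911/97255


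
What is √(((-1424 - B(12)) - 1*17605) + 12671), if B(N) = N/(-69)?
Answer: I*√3363290/23 ≈ 79.736*I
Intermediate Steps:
B(N) = -N/69 (B(N) = N*(-1/69) = -N/69)
√(((-1424 - B(12)) - 1*17605) + 12671) = √(((-1424 - (-1)*12/69) - 1*17605) + 12671) = √(((-1424 - 1*(-4/23)) - 17605) + 12671) = √(((-1424 + 4/23) - 17605) + 12671) = √((-32748/23 - 17605) + 12671) = √(-437663/23 + 12671) = √(-146230/23) = I*√3363290/23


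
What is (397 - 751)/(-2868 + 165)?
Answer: 118/901 ≈ 0.13097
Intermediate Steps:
(397 - 751)/(-2868 + 165) = -354/(-2703) = -354*(-1/2703) = 118/901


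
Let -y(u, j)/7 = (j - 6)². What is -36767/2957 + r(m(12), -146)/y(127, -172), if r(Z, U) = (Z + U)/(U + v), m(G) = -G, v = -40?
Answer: -758366817431/60991921788 ≈ -12.434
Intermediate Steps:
r(Z, U) = (U + Z)/(-40 + U) (r(Z, U) = (Z + U)/(U - 40) = (U + Z)/(-40 + U))
y(u, j) = -7*(-6 + j)² (y(u, j) = -7*(j - 6)² = -7*(-6 + j)²)
-36767/2957 + r(m(12), -146)/y(127, -172) = -36767/2957 + ((-146 - 1*12)/(-40 - 146))/((-7*(-6 - 172)²)) = -36767*1/2957 + ((-146 - 12)/(-186))/((-7*(-178)²)) = -36767/2957 + (-1/186*(-158))/((-7*31684)) = -36767/2957 + (79/93)/(-221788) = -36767/2957 + (79/93)*(-1/221788) = -36767/2957 - 79/20626284 = -758366817431/60991921788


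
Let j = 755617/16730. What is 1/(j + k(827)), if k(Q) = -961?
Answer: -16730/15321913 ≈ -0.0010919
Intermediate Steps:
j = 755617/16730 (j = 755617*(1/16730) = 755617/16730 ≈ 45.165)
1/(j + k(827)) = 1/(755617/16730 - 961) = 1/(-15321913/16730) = -16730/15321913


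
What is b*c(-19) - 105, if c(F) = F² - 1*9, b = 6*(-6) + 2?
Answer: -12073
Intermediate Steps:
b = -34 (b = -36 + 2 = -34)
c(F) = -9 + F² (c(F) = F² - 9 = -9 + F²)
b*c(-19) - 105 = -34*(-9 + (-19)²) - 105 = -34*(-9 + 361) - 105 = -34*352 - 105 = -11968 - 105 = -12073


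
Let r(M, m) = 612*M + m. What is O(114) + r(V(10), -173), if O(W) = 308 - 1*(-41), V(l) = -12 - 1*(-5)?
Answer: -4108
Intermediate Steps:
V(l) = -7 (V(l) = -12 + 5 = -7)
r(M, m) = m + 612*M
O(W) = 349 (O(W) = 308 + 41 = 349)
O(114) + r(V(10), -173) = 349 + (-173 + 612*(-7)) = 349 + (-173 - 4284) = 349 - 4457 = -4108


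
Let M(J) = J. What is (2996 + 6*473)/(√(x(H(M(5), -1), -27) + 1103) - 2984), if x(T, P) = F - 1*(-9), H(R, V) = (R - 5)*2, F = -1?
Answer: -17408656/8903145 - 5834*√1111/8903145 ≈ -1.9772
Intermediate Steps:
H(R, V) = -10 + 2*R (H(R, V) = (-5 + R)*2 = -10 + 2*R)
x(T, P) = 8 (x(T, P) = -1 - 1*(-9) = -1 + 9 = 8)
(2996 + 6*473)/(√(x(H(M(5), -1), -27) + 1103) - 2984) = (2996 + 6*473)/(√(8 + 1103) - 2984) = (2996 + 2838)/(√1111 - 2984) = 5834/(-2984 + √1111)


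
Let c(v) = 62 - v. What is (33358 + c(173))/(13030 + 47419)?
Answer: 33247/60449 ≈ 0.55000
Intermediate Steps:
(33358 + c(173))/(13030 + 47419) = (33358 + (62 - 1*173))/(13030 + 47419) = (33358 + (62 - 173))/60449 = (33358 - 111)*(1/60449) = 33247*(1/60449) = 33247/60449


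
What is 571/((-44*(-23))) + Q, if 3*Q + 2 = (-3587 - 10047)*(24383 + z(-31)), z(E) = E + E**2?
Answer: -116419617205/1012 ≈ -1.1504e+8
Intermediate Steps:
Q = -115039148 (Q = -2/3 + ((-3587 - 10047)*(24383 - 31*(1 - 31)))/3 = -2/3 + (-13634*(24383 - 31*(-30)))/3 = -2/3 + (-13634*(24383 + 930))/3 = -2/3 + (-13634*25313)/3 = -2/3 + (1/3)*(-345117442) = -2/3 - 345117442/3 = -115039148)
571/((-44*(-23))) + Q = 571/((-44*(-23))) - 115039148 = 571/1012 - 115039148 = -116419617205/1012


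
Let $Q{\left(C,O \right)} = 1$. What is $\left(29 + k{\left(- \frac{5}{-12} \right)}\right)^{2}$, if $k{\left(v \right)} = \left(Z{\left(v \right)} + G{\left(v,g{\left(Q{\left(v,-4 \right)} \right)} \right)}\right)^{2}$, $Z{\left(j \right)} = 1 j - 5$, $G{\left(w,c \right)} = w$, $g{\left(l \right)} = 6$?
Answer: $\frac{2785561}{1296} \approx 2149.4$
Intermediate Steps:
$Z{\left(j \right)} = -5 + j$ ($Z{\left(j \right)} = j - 5 = -5 + j$)
$k{\left(v \right)} = \left(-5 + 2 v\right)^{2}$ ($k{\left(v \right)} = \left(\left(-5 + v\right) + v\right)^{2} = \left(-5 + 2 v\right)^{2}$)
$\left(29 + k{\left(- \frac{5}{-12} \right)}\right)^{2} = \left(29 + \left(-5 + 2 \left(- \frac{5}{-12}\right)\right)^{2}\right)^{2} = \left(29 + \left(-5 + 2 \left(\left(-5\right) \left(- \frac{1}{12}\right)\right)\right)^{2}\right)^{2} = \left(29 + \left(-5 + 2 \cdot \frac{5}{12}\right)^{2}\right)^{2} = \left(29 + \left(-5 + \frac{5}{6}\right)^{2}\right)^{2} = \left(29 + \left(- \frac{25}{6}\right)^{2}\right)^{2} = \left(29 + \frac{625}{36}\right)^{2} = \left(\frac{1669}{36}\right)^{2} = \frac{2785561}{1296}$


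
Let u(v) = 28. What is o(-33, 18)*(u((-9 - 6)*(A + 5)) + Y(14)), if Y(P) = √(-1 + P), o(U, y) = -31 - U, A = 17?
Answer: 56 + 2*√13 ≈ 63.211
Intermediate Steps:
o(-33, 18)*(u((-9 - 6)*(A + 5)) + Y(14)) = (-31 - 1*(-33))*(28 + √(-1 + 14)) = (-31 + 33)*(28 + √13) = 2*(28 + √13) = 56 + 2*√13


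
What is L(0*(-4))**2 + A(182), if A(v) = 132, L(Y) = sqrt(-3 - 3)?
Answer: 126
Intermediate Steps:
L(Y) = I*sqrt(6) (L(Y) = sqrt(-6) = I*sqrt(6))
L(0*(-4))**2 + A(182) = (I*sqrt(6))**2 + 132 = -6 + 132 = 126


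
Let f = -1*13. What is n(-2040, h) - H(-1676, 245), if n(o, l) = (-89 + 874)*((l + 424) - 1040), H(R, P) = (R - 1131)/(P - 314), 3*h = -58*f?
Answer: -19754977/69 ≈ -2.8630e+5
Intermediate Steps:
f = -13
h = 754/3 (h = (-58*(-13))/3 = (1/3)*754 = 754/3 ≈ 251.33)
H(R, P) = (-1131 + R)/(-314 + P)
n(o, l) = -483560 + 785*l (n(o, l) = 785*((424 + l) - 1040) = 785*(-616 + l) = -483560 + 785*l)
n(-2040, h) - H(-1676, 245) = (-483560 + 785*(754/3)) - (-1131 - 1676)/(-314 + 245) = (-483560 + 591890/3) - (-2807)/(-69) = -858790/3 - (-1)*(-2807)/69 = -858790/3 - 1*2807/69 = -858790/3 - 2807/69 = -19754977/69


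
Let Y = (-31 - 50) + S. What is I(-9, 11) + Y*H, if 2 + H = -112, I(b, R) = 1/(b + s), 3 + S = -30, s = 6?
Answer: 38987/3 ≈ 12996.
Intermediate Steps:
S = -33 (S = -3 - 30 = -33)
I(b, R) = 1/(6 + b) (I(b, R) = 1/(b + 6) = 1/(6 + b))
Y = -114 (Y = (-31 - 50) - 33 = -81 - 33 = -114)
H = -114 (H = -2 - 112 = -114)
I(-9, 11) + Y*H = 1/(6 - 9) - 114*(-114) = 1/(-3) + 12996 = -⅓ + 12996 = 38987/3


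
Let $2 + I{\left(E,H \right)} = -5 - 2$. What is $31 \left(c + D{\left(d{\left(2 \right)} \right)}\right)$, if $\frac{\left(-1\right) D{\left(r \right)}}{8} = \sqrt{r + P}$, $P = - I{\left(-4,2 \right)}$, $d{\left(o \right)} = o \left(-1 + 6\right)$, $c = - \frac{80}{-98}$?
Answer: $\frac{1240}{49} - 248 \sqrt{19} \approx -1055.7$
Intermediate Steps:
$c = \frac{40}{49}$ ($c = \left(-80\right) \left(- \frac{1}{98}\right) = \frac{40}{49} \approx 0.81633$)
$d{\left(o \right)} = 5 o$ ($d{\left(o \right)} = o 5 = 5 o$)
$I{\left(E,H \right)} = -9$ ($I{\left(E,H \right)} = -2 - 7 = -9$)
$P = 9$ ($P = \left(-1\right) \left(-9\right) = 9$)
$D{\left(r \right)} = - 8 \sqrt{9 + r}$ ($D{\left(r \right)} = - 8 \sqrt{r + 9} = - 8 \sqrt{9 + r}$)
$31 \left(c + D{\left(d{\left(2 \right)} \right)}\right) = 31 \left(\frac{40}{49} - 8 \sqrt{9 + 5 \cdot 2}\right) = 31 \left(\frac{40}{49} - 8 \sqrt{9 + 10}\right) = 31 \left(\frac{40}{49} - 8 \sqrt{19}\right) = \frac{1240}{49} - 248 \sqrt{19}$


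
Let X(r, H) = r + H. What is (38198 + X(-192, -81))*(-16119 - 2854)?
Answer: -719551025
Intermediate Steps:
X(r, H) = H + r
(38198 + X(-192, -81))*(-16119 - 2854) = (38198 + (-81 - 192))*(-16119 - 2854) = (38198 - 273)*(-18973) = 37925*(-18973) = -719551025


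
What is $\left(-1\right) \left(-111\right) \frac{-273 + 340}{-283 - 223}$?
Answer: $- \frac{7437}{506} \approx -14.698$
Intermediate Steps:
$\left(-1\right) \left(-111\right) \frac{-273 + 340}{-283 - 223} = 111 \frac{67}{-506} = 111 \cdot 67 \left(- \frac{1}{506}\right) = 111 \left(- \frac{67}{506}\right) = - \frac{7437}{506}$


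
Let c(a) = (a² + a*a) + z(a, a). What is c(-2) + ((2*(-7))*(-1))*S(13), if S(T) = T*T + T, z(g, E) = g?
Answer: 2554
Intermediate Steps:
S(T) = T + T² (S(T) = T² + T = T + T²)
c(a) = a + 2*a² (c(a) = (a² + a*a) + a = (a² + a²) + a = 2*a² + a = a + 2*a²)
c(-2) + ((2*(-7))*(-1))*S(13) = -2*(1 + 2*(-2)) + ((2*(-7))*(-1))*(13*(1 + 13)) = -2*(1 - 4) + (-14*(-1))*(13*14) = -2*(-3) + 14*182 = 6 + 2548 = 2554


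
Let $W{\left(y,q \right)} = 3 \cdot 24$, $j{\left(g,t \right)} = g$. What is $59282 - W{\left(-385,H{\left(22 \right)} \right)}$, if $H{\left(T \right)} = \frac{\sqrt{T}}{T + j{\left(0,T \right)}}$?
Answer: $59210$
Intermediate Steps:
$H{\left(T \right)} = \frac{1}{\sqrt{T}}$ ($H{\left(T \right)} = \frac{\sqrt{T}}{T + 0} = \frac{\sqrt{T}}{T} = \frac{1}{\sqrt{T}}$)
$W{\left(y,q \right)} = 72$
$59282 - W{\left(-385,H{\left(22 \right)} \right)} = 59282 - 72 = 59210$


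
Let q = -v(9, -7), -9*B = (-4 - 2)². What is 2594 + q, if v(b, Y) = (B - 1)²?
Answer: 2569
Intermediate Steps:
B = -4 (B = -(-4 - 2)²/9 = -⅑*(-6)² = -⅑*36 = -4)
v(b, Y) = 25 (v(b, Y) = (-4 - 1)² = (-5)² = 25)
q = -25 (q = -1*25 = -25)
2594 + q = 2594 - 25 = 2569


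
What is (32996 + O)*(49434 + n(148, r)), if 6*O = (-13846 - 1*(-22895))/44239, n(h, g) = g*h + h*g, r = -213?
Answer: -19872513071197/44239 ≈ -4.4921e+8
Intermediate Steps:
n(h, g) = 2*g*h (n(h, g) = g*h + g*h = 2*g*h)
O = 9049/265434 (O = ((-13846 - 1*(-22895))/44239)/6 = ((-13846 + 22895)*(1/44239))/6 = (9049*(1/44239))/6 = (⅙)*(9049/44239) = 9049/265434 ≈ 0.034091)
(32996 + O)*(49434 + n(148, r)) = (32996 + 9049/265434)*(49434 + 2*(-213)*148) = 8758269313*(49434 - 63048)/265434 = (8758269313/265434)*(-13614) = -19872513071197/44239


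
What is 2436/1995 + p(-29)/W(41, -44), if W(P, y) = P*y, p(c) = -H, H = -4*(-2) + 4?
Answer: 52601/42845 ≈ 1.2277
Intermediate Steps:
H = 12 (H = 8 + 4 = 12)
p(c) = -12 (p(c) = -1*12 = -12)
2436/1995 + p(-29)/W(41, -44) = 2436/1995 - 12/(41*(-44)) = 2436*(1/1995) - 12/(-1804) = 116/95 - 12*(-1/1804) = 116/95 + 3/451 = 52601/42845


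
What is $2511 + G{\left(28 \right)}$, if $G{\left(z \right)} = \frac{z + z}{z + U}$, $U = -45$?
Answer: $\frac{42631}{17} \approx 2507.7$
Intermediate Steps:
$G{\left(z \right)} = \frac{2 z}{-45 + z}$ ($G{\left(z \right)} = \frac{z + z}{z - 45} = \frac{2 z}{-45 + z}$)
$2511 + G{\left(28 \right)} = 2511 + 2 \cdot 28 \frac{1}{-45 + 28} = 2511 + 2 \cdot 28 \frac{1}{-17} = 2511 + 2 \cdot 28 \left(- \frac{1}{17}\right) = 2511 - \frac{56}{17} = \frac{42631}{17}$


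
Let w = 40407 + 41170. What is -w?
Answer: -81577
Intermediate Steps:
w = 81577
-w = -1*81577 = -81577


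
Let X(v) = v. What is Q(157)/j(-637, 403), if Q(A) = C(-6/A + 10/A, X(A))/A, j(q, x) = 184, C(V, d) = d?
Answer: 1/184 ≈ 0.0054348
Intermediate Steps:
Q(A) = 1 (Q(A) = A/A = 1)
Q(157)/j(-637, 403) = 1/184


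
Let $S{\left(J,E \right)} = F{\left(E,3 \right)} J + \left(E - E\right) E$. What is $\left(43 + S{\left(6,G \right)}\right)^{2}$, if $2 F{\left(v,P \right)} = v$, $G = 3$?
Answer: $2704$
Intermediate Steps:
$F{\left(v,P \right)} = \frac{v}{2}$
$S{\left(J,E \right)} = \frac{E J}{2}$ ($S{\left(J,E \right)} = \frac{E}{2} J + \left(E - E\right) E = \frac{E J}{2} + 0 E = \frac{E J}{2} + 0 = \frac{E J}{2}$)
$\left(43 + S{\left(6,G \right)}\right)^{2} = \left(43 + \frac{1}{2} \cdot 3 \cdot 6\right)^{2} = \left(43 + 9\right)^{2} = 52^{2} = 2704$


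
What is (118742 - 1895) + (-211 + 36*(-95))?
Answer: 113216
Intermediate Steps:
(118742 - 1895) + (-211 + 36*(-95)) = 116847 + (-211 - 3420) = 116847 - 3631 = 113216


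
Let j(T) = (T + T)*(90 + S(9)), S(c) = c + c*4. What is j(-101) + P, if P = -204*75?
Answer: -42570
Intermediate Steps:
S(c) = 5*c (S(c) = c + 4*c = 5*c)
j(T) = 270*T (j(T) = (T + T)*(90 + 5*9) = (2*T)*(90 + 45) = (2*T)*135 = 270*T)
P = -15300
j(-101) + P = 270*(-101) - 15300 = -27270 - 15300 = -42570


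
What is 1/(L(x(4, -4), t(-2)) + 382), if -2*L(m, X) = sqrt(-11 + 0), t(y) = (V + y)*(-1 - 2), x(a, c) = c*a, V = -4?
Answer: 1528/583707 + 2*I*sqrt(11)/583707 ≈ 0.0026178 + 1.1364e-5*I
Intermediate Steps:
x(a, c) = a*c
t(y) = 12 - 3*y (t(y) = (-4 + y)*(-1 - 2) = (-4 + y)*(-3) = 12 - 3*y)
L(m, X) = -I*sqrt(11)/2 (L(m, X) = -sqrt(-11 + 0)/2 = -I*sqrt(11)/2)
1/(L(x(4, -4), t(-2)) + 382) = 1/(-I*sqrt(11)/2 + 382) = 1/(382 - I*sqrt(11)/2)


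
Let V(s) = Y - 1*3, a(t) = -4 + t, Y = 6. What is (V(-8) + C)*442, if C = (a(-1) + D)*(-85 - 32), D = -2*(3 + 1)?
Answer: 673608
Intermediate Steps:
V(s) = 3 (V(s) = 6 - 1*3 = 6 - 3 = 3)
D = -8 (D = -2*4 = -8)
C = 1521 (C = ((-4 - 1) - 8)*(-85 - 32) = (-5 - 8)*(-117) = -13*(-117) = 1521)
(V(-8) + C)*442 = (3 + 1521)*442 = 1524*442 = 673608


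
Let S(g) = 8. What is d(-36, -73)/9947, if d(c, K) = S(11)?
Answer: 8/9947 ≈ 0.00080426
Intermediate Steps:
d(c, K) = 8
d(-36, -73)/9947 = 8/9947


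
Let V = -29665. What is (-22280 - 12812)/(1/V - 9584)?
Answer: 1041004180/284309361 ≈ 3.6615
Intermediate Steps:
(-22280 - 12812)/(1/V - 9584) = (-22280 - 12812)/(1/(-29665) - 9584) = -35092/(-1/29665 - 9584) = -35092/(-284309361/29665) = -35092*(-29665/284309361) = 1041004180/284309361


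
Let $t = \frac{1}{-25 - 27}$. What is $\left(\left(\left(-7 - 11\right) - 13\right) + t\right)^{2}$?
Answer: $\frac{2601769}{2704} \approx 962.19$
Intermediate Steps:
$t = - \frac{1}{52}$ ($t = \frac{1}{-52} = - \frac{1}{52} \approx -0.019231$)
$\left(\left(\left(-7 - 11\right) - 13\right) + t\right)^{2} = \left(\left(\left(-7 - 11\right) - 13\right) - \frac{1}{52}\right)^{2} = \left(\left(-18 - 13\right) - \frac{1}{52}\right)^{2} = \left(-31 - \frac{1}{52}\right)^{2} = \left(- \frac{1613}{52}\right)^{2} = \frac{2601769}{2704}$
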